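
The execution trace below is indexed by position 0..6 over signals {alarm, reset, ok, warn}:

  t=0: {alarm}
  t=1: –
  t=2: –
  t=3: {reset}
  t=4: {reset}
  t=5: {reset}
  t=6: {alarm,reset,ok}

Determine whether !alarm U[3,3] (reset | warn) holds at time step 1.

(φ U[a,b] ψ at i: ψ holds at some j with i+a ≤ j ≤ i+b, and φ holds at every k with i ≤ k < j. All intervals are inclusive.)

Need some j in [4,4] with (reset | warn), and !alarm at every k in [1,j-1].
  j=4: (reset | warn) holds; !alarm holds at every k in [1,3] → satisfied.

Yes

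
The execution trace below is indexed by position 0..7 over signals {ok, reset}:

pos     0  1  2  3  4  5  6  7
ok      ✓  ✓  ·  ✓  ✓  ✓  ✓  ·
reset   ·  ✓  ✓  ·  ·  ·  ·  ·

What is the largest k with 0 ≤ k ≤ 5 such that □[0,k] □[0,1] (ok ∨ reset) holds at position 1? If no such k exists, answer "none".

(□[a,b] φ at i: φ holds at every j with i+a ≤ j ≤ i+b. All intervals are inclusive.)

4

□[0,1] (ok ∨ reset) must hold from j=1 onward; find where it first fails.
  j=1: holds
  j=2: holds
  j=3: holds
  j=4: holds
  j=5: holds
  j=6: fails
Holds on [1,5], so largest k = 4.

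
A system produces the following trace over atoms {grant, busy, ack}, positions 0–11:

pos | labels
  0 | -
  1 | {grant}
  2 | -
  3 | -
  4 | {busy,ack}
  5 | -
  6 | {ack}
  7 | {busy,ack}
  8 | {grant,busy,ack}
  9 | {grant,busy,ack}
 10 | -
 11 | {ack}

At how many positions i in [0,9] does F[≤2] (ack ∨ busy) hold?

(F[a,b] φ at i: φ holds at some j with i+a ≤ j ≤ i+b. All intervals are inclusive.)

Evaluate at each i in [0,9]:
  i=0: ✗ (none in [0,2])
  i=1: ✗ (none in [1,3])
  i=2: ✓ (witness j=4)
  i=3: ✓ (witness j=4)
  i=4: ✓ (witness j=4)
  i=5: ✓ (witness j=6)
  i=6: ✓ (witness j=6)
  i=7: ✓ (witness j=7)
  i=8: ✓ (witness j=8)
  i=9: ✓ (witness j=9)
Positions where it holds: {2, 3, 4, 5, 6, 7, 8, 9} → 8.

8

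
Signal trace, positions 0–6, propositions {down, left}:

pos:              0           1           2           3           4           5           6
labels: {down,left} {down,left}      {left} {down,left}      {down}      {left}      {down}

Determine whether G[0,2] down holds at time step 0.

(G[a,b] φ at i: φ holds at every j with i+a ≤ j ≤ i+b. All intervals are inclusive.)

Check down at every j in [0,2]:
  j=0: true
  j=1: true
  j=2: false
Fails at j=2 → formula fails.

False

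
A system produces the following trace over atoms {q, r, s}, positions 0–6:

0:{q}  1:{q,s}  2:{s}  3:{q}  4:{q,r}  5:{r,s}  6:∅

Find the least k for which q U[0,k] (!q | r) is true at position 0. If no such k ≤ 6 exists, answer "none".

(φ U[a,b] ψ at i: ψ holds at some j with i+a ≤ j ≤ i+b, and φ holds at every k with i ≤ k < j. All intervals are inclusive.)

Need earliest j ≥ 0 with (!q | r), and q at every k in [0,j-1].
  j=0: rhs fails.
  j=1: rhs fails.
  j=2: rhs holds; lhs holds on [0,1]. k = 2.

2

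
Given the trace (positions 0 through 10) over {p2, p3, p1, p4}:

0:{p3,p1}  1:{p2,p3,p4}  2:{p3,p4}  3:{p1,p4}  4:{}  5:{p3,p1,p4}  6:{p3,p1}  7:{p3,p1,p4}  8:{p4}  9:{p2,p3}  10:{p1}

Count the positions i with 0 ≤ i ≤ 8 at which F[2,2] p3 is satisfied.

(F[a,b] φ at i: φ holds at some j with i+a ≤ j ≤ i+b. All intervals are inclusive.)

Evaluate at each i in [0,8]:
  i=0: ✓ (witness j=2)
  i=1: ✗ (none in [3,3])
  i=2: ✗ (none in [4,4])
  i=3: ✓ (witness j=5)
  i=4: ✓ (witness j=6)
  i=5: ✓ (witness j=7)
  i=6: ✗ (none in [8,8])
  i=7: ✓ (witness j=9)
  i=8: ✗ (none in [10,10])
Positions where it holds: {0, 3, 4, 5, 7} → 5.

5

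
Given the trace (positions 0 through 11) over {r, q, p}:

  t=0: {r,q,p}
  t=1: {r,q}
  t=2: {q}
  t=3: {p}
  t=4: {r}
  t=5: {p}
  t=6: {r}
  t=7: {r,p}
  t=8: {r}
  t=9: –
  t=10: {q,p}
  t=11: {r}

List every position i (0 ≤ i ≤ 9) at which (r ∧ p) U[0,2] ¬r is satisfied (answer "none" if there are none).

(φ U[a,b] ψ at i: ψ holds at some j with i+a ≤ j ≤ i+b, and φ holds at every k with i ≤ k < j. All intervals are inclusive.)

2, 3, 5, 9

Evaluate at each i in [0,9]:
  i=0: ✗ (lhs fails at k=1 before rhs at j=2)
  i=1: ✗ (lhs fails at k=1 before rhs at j=2)
  i=2: ✓ (rhs at j=2)
  i=3: ✓ (rhs at j=3)
  i=4: ✗ (lhs fails at k=4 before rhs at j=5)
  i=5: ✓ (rhs at j=5)
  i=6: ✗ (no rhs in [6,8])
  i=7: ✗ (lhs fails at k=8 before rhs at j=9)
  i=8: ✗ (lhs fails at k=8 before rhs at j=9)
  i=9: ✓ (rhs at j=9)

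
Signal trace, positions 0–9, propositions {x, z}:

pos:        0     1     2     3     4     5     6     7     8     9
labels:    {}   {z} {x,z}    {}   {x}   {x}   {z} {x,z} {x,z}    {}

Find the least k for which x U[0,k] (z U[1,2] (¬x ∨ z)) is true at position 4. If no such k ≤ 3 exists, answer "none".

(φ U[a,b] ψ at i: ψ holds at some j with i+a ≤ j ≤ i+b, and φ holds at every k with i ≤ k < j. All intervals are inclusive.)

Need earliest j ≥ 4 with (z U[1,2] (¬x ∨ z)), and x at every k in [4,j-1].
  j=4: rhs fails.
  j=5: rhs fails.
  j=6: rhs holds; lhs holds on [4,5]. k = 2.

2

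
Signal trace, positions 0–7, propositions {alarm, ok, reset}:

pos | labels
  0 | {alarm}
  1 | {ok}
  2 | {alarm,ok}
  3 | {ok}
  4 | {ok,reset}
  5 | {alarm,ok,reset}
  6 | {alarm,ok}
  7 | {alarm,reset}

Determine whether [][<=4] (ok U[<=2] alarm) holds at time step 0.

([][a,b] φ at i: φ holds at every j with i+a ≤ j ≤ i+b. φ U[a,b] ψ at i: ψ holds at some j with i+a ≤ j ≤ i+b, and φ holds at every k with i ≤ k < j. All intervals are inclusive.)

Check (ok U[<=2] alarm) at every j in [0,4]:
  j=0: holds
  j=1: holds
  j=2: holds
  j=3: holds
  j=4: holds
All positions satisfy it → formula holds.

True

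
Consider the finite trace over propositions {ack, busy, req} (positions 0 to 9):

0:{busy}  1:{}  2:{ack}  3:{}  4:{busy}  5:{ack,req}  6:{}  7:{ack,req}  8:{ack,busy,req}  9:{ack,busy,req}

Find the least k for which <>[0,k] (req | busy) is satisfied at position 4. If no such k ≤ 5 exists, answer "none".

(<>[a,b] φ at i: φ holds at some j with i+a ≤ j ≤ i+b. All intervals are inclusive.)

Scan j = 4,5,… for (req | busy):
  j=4: holds
First hit at j=4, so smallest k = 4-4 = 0.

0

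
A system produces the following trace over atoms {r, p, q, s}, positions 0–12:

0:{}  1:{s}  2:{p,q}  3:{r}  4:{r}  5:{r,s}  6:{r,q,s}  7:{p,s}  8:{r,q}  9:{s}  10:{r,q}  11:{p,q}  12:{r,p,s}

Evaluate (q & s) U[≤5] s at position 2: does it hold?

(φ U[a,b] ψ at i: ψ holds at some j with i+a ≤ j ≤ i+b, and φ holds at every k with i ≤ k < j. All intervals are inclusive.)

Need some j in [2,7] with s, and (q & s) at every k in [2,j-1].
  j=2: s false.
  j=3: s false.
  j=4: s false.
  j=5: s holds, but (q & s) fails at k=2 → not this j.
  j=6: s holds, but (q & s) fails at k=2 → not this j.
  j=7: s holds, but (q & s) fails at k=2 → not this j.
No j in the window works → until fails.

False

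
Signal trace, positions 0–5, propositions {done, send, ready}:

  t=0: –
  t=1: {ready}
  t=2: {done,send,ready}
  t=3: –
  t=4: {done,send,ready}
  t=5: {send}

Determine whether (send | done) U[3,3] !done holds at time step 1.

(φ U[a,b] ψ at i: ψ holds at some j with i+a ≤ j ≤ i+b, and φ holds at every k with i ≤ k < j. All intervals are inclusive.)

No

Need some j in [4,4] with !done, and (send | done) at every k in [1,j-1].
  j=4: !done false.
No j in the window works → until fails.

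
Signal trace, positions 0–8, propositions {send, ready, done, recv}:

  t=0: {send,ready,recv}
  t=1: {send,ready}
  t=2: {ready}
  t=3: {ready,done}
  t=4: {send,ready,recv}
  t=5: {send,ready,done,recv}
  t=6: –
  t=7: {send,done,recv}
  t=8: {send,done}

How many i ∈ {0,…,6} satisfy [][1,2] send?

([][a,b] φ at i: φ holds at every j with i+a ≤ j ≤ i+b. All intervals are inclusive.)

2

Evaluate at each i in [0,6]:
  i=0: ✗ (fails at j=2)
  i=1: ✗ (fails at j=2)
  i=2: ✗ (fails at j=3)
  i=3: ✓ (all of [4,5])
  i=4: ✗ (fails at j=6)
  i=5: ✗ (fails at j=6)
  i=6: ✓ (all of [7,8])
Positions where it holds: {3, 6} → 2.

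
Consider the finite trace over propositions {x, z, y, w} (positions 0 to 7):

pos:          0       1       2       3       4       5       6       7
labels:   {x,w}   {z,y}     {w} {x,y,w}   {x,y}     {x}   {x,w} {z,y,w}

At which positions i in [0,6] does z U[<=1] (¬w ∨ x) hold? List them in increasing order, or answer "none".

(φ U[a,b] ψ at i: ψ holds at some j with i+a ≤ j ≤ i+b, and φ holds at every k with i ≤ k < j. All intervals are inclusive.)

Evaluate at each i in [0,6]:
  i=0: ✓ (rhs at j=0)
  i=1: ✓ (rhs at j=1)
  i=2: ✗ (lhs fails at k=2 before rhs at j=3)
  i=3: ✓ (rhs at j=3)
  i=4: ✓ (rhs at j=4)
  i=5: ✓ (rhs at j=5)
  i=6: ✓ (rhs at j=6)

0, 1, 3, 4, 5, 6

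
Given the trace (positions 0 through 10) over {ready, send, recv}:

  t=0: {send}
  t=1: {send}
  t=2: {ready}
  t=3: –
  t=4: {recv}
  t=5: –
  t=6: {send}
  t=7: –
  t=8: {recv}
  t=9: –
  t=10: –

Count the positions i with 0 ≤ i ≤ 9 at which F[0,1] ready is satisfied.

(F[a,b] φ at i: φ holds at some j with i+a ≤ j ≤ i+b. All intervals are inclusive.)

2

Evaluate at each i in [0,9]:
  i=0: ✗ (none in [0,1])
  i=1: ✓ (witness j=2)
  i=2: ✓ (witness j=2)
  i=3: ✗ (none in [3,4])
  i=4: ✗ (none in [4,5])
  i=5: ✗ (none in [5,6])
  i=6: ✗ (none in [6,7])
  i=7: ✗ (none in [7,8])
  i=8: ✗ (none in [8,9])
  i=9: ✗ (none in [9,10])
Positions where it holds: {1, 2} → 2.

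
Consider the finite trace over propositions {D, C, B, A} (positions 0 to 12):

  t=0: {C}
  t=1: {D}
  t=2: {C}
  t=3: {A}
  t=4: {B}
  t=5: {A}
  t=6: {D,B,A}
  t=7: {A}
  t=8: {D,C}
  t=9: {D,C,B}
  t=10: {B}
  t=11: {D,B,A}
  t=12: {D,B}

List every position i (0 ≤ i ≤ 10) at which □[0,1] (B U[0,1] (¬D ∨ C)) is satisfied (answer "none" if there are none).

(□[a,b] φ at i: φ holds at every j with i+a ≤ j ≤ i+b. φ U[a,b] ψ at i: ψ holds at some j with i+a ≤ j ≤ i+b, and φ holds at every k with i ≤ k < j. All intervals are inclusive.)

2, 3, 4, 5, 6, 7, 8, 9

Evaluate at each i in [0,10]:
  i=0: ✗ (fails at j=1)
  i=1: ✗ (fails at j=1)
  i=2: ✓ (all of [2,3])
  i=3: ✓ (all of [3,4])
  i=4: ✓ (all of [4,5])
  i=5: ✓ (all of [5,6])
  i=6: ✓ (all of [6,7])
  i=7: ✓ (all of [7,8])
  i=8: ✓ (all of [8,9])
  i=9: ✓ (all of [9,10])
  i=10: ✗ (fails at j=11)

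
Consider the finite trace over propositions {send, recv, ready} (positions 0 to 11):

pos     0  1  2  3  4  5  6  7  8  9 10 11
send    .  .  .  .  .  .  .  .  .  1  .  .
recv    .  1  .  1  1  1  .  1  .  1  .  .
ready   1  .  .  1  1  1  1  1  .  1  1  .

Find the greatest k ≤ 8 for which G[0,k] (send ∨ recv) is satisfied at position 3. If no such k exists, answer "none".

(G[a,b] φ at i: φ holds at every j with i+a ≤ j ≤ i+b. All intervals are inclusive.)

(send ∨ recv) must hold from j=3 onward; find where it first fails.
  j=3: holds
  j=4: holds
  j=5: holds
  j=6: fails
Holds on [3,5], so largest k = 2.

2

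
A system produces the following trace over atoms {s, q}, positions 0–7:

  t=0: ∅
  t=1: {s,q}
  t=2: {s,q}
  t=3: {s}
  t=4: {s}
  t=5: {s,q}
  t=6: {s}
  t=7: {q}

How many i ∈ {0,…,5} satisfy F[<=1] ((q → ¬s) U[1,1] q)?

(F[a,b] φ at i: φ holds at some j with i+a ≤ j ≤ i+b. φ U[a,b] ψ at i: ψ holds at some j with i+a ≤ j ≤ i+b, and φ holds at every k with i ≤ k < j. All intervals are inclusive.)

4

Evaluate at each i in [0,5]:
  i=0: ✓ (witness j=0)
  i=1: ✗ (none in [1,2])
  i=2: ✗ (none in [2,3])
  i=3: ✓ (witness j=4)
  i=4: ✓ (witness j=4)
  i=5: ✓ (witness j=6)
Positions where it holds: {0, 3, 4, 5} → 4.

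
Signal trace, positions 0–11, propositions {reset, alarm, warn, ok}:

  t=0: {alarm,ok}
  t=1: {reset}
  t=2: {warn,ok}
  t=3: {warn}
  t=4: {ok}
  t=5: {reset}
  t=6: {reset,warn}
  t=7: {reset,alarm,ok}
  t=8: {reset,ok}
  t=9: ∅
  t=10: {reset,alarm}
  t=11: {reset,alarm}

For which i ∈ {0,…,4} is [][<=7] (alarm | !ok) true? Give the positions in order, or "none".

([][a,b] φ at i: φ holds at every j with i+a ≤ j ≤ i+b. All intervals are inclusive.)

none

Evaluate at each i in [0,4]:
  i=0: ✗ (fails at j=2)
  i=1: ✗ (fails at j=2)
  i=2: ✗ (fails at j=2)
  i=3: ✗ (fails at j=4)
  i=4: ✗ (fails at j=4)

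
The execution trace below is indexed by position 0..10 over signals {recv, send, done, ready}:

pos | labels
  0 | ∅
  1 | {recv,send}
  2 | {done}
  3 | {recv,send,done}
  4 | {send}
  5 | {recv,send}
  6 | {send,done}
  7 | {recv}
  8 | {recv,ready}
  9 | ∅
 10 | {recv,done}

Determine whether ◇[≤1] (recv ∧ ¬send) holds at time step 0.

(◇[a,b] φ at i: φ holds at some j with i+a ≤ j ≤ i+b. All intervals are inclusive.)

Check (recv ∧ ¬send) at each j in [0,1]:
  j=0: false
  j=1: false
No position in the window satisfies it → formula fails.

No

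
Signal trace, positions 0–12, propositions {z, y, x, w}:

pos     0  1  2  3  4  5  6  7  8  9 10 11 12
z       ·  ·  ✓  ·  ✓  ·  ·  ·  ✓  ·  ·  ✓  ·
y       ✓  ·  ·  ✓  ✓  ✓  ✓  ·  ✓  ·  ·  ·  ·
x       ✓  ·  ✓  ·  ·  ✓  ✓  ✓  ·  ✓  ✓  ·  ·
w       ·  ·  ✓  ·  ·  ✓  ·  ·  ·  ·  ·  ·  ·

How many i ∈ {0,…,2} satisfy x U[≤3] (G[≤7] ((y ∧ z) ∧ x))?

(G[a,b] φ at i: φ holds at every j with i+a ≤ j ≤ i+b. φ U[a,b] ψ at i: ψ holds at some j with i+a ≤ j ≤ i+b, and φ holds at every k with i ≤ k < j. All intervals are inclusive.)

Evaluate at each i in [0,2]:
  i=0: ✗ (no rhs in [0,3])
  i=1: ✗ (no rhs in [1,4])
  i=2: ✗ (no rhs in [2,5])
Positions where it holds: {} → 0.

0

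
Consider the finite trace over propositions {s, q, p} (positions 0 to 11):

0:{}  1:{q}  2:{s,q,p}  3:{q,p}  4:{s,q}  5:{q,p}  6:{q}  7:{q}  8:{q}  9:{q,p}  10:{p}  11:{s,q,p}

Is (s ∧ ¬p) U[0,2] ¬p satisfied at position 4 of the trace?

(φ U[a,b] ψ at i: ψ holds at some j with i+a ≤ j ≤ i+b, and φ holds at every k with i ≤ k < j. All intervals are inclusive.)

Holds

Need some j in [4,6] with ¬p, and (s ∧ ¬p) at every k in [4,j-1].
  j=4: ¬p holds; no prefix to check → satisfied.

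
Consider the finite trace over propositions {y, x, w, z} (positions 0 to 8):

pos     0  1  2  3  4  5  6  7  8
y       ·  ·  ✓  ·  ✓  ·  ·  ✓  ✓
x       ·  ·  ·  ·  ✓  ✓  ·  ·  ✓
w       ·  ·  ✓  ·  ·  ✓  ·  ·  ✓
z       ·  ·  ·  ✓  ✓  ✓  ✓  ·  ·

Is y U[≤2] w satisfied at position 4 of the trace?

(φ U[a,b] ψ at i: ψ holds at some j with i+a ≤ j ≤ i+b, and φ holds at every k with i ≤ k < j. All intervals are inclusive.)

Holds

Need some j in [4,6] with w, and y at every k in [4,j-1].
  j=4: w false.
  j=5: w holds; y holds at every k in [4,4] → satisfied.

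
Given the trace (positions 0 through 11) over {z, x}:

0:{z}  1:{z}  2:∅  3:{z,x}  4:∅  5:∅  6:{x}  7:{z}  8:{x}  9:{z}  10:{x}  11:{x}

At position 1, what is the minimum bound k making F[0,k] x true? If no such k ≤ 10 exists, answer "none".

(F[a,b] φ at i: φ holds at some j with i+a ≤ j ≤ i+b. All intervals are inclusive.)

Scan j = 1,2,… for x:
  j=1: fails
  j=2: fails
  j=3: holds
First hit at j=3, so smallest k = 3-1 = 2.

2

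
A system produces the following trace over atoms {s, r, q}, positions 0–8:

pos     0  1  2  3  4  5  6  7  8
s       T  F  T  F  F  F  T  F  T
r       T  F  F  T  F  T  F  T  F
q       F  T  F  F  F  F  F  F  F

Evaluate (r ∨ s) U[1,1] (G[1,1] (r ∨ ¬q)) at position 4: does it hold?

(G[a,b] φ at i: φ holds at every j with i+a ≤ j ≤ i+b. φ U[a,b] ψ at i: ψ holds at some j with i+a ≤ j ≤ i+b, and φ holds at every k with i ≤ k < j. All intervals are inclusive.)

Need some j in [5,5] with G[1,1] (r ∨ ¬q), and (r ∨ s) at every k in [4,j-1].
  j=5: G[1,1] (r ∨ ¬q) holds, but (r ∨ s) fails at k=4 → not this j.
No j in the window works → until fails.

False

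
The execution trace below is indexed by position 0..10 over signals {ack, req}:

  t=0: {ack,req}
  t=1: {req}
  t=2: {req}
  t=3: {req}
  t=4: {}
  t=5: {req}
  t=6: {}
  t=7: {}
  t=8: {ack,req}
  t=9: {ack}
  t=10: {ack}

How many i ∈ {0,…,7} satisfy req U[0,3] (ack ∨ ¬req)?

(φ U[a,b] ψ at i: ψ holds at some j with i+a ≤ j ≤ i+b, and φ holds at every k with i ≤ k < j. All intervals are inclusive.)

Evaluate at each i in [0,7]:
  i=0: ✓ (rhs at j=0)
  i=1: ✓ (rhs at j=4; lhs holds on [1,3])
  i=2: ✓ (rhs at j=4; lhs holds on [2,3])
  i=3: ✓ (rhs at j=4; lhs holds on [3,3])
  i=4: ✓ (rhs at j=4)
  i=5: ✓ (rhs at j=6; lhs holds on [5,5])
  i=6: ✓ (rhs at j=6)
  i=7: ✓ (rhs at j=7)
Positions where it holds: {0, 1, 2, 3, 4, 5, 6, 7} → 8.

8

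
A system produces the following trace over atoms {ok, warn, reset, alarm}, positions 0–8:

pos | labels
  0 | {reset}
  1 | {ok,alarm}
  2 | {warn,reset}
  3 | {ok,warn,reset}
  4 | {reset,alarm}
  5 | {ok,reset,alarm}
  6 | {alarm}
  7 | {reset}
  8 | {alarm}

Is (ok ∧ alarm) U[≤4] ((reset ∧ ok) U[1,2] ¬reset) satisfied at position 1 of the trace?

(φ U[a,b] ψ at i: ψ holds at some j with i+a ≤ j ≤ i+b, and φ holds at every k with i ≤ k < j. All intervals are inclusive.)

No

Need some j in [1,5] with ((reset ∧ ok) U[1,2] ¬reset), and (ok ∧ alarm) at every k in [1,j-1].
  j=1: ((reset ∧ ok) U[1,2] ¬reset) — fails.
  j=2: ((reset ∧ ok) U[1,2] ¬reset) — fails.
  j=3: ((reset ∧ ok) U[1,2] ¬reset) — fails.
  j=4: ((reset ∧ ok) U[1,2] ¬reset) — fails.
  j=5: ((reset ∧ ok) U[1,2] ¬reset) holds, but (ok ∧ alarm) fails at k=2 → not this j.
No j in the window works → until fails.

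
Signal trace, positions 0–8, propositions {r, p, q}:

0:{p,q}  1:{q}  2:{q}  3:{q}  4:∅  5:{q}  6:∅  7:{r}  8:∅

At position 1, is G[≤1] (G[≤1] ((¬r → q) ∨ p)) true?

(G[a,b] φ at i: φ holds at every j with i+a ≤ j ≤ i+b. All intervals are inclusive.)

True

Check G[≤1] ((¬r → q) ∨ p) at every j in [1,2]:
  j=1: holds on [1,2]
  j=2: holds on [2,3]
All positions satisfy it → formula holds.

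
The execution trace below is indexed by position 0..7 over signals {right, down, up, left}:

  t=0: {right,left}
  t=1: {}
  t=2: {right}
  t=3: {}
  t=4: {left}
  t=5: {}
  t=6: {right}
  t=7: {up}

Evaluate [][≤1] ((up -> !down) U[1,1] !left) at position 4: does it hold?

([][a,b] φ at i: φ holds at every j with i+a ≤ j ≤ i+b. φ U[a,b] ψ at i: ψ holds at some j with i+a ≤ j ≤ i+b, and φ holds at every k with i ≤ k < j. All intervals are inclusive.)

Yes

Check ((up -> !down) U[1,1] !left) at every j in [4,5]:
  j=4: holds
  j=5: holds
All positions satisfy it → formula holds.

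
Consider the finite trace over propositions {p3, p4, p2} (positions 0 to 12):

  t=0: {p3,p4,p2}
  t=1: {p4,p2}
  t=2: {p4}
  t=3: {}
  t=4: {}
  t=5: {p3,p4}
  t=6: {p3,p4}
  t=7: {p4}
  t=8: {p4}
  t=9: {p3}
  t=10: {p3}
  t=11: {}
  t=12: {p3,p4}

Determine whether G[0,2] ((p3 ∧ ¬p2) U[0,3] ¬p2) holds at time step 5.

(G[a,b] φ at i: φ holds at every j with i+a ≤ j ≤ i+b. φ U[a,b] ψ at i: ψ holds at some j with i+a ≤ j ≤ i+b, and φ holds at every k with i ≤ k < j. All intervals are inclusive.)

Holds

Check ((p3 ∧ ¬p2) U[0,3] ¬p2) at every j in [5,7]:
  j=5: holds
  j=6: holds
  j=7: holds
All positions satisfy it → formula holds.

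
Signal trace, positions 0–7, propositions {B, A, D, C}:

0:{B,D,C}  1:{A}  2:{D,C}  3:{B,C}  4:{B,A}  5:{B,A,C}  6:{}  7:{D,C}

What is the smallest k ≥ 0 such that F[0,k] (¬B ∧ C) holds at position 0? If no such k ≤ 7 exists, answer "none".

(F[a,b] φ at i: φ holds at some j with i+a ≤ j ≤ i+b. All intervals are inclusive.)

Scan j = 0,1,… for (¬B ∧ C):
  j=0: fails
  j=1: fails
  j=2: holds
First hit at j=2, so smallest k = 2-0 = 2.

2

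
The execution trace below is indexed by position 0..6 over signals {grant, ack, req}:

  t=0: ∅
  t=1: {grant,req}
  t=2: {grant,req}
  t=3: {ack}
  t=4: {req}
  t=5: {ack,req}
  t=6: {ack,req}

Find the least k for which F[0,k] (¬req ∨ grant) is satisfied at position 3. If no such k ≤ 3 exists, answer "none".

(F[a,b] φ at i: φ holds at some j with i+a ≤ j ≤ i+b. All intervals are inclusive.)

Scan j = 3,4,… for (¬req ∨ grant):
  j=3: holds
First hit at j=3, so smallest k = 3-3 = 0.

0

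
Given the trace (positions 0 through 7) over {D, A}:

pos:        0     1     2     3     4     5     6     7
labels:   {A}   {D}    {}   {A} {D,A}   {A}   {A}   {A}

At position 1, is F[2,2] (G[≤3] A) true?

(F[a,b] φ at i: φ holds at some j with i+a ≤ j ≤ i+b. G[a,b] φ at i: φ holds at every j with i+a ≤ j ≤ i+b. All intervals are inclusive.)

Holds

Check G[≤3] A at each j in [3,3]:
  j=3: holds on [3,6]
Found at j=3 → formula holds.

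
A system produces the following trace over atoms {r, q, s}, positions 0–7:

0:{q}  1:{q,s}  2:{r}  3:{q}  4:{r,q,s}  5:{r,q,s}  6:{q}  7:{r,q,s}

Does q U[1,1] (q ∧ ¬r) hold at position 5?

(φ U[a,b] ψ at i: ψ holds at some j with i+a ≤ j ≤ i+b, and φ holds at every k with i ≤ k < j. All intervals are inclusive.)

Need some j in [6,6] with (q ∧ ¬r), and q at every k in [5,j-1].
  j=6: (q ∧ ¬r) holds; q holds at every k in [5,5] → satisfied.

Holds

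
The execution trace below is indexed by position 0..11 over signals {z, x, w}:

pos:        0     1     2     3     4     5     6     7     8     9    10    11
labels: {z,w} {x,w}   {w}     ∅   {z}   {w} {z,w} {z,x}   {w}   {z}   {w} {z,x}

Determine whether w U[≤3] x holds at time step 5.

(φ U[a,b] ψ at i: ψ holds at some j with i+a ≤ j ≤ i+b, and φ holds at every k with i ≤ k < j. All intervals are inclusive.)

Need some j in [5,8] with x, and w at every k in [5,j-1].
  j=5: x false.
  j=6: x false.
  j=7: x holds; w holds at every k in [5,6] → satisfied.

Holds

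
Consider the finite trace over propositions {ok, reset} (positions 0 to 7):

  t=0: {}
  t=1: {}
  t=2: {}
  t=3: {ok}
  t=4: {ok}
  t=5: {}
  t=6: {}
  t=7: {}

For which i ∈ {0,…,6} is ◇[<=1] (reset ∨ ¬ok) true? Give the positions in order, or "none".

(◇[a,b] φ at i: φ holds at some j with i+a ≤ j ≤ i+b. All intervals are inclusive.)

Evaluate at each i in [0,6]:
  i=0: ✓ (witness j=0)
  i=1: ✓ (witness j=1)
  i=2: ✓ (witness j=2)
  i=3: ✗ (none in [3,4])
  i=4: ✓ (witness j=5)
  i=5: ✓ (witness j=5)
  i=6: ✓ (witness j=6)

0, 1, 2, 4, 5, 6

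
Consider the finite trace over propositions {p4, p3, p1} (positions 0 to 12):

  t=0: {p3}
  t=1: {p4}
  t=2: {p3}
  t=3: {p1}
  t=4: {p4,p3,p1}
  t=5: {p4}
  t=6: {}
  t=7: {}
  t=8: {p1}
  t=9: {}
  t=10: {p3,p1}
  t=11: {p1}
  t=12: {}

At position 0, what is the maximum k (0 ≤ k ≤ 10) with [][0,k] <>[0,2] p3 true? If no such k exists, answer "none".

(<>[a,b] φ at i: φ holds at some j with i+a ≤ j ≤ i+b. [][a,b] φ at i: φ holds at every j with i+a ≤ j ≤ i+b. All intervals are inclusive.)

<>[0,2] p3 must hold from j=0 onward; find where it first fails.
  j=0: holds
  j=1: holds
  j=2: holds
  j=3: holds
  j=4: holds
  j=5: fails
Holds on [0,4], so largest k = 4.

4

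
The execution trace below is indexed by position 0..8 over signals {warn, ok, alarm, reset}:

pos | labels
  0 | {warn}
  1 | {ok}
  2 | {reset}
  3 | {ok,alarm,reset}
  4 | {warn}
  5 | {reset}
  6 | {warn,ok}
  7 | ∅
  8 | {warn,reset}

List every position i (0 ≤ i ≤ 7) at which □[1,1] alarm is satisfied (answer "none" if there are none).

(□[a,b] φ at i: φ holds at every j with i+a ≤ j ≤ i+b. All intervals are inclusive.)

Evaluate at each i in [0,7]:
  i=0: ✗ (fails at j=1)
  i=1: ✗ (fails at j=2)
  i=2: ✓ (all of [3,3])
  i=3: ✗ (fails at j=4)
  i=4: ✗ (fails at j=5)
  i=5: ✗ (fails at j=6)
  i=6: ✗ (fails at j=7)
  i=7: ✗ (fails at j=8)

2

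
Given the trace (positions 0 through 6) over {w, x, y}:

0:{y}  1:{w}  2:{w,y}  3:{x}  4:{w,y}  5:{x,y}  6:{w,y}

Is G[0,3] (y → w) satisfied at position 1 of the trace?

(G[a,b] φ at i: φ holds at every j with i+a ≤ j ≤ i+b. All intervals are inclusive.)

True

Check (y → w) at every j in [1,4]:
  j=1: antecedent false → ✓
  j=2: antecedent true; consequent true → ✓
  j=3: antecedent false → ✓
  j=4: antecedent true; consequent true → ✓
All positions satisfy it → formula holds.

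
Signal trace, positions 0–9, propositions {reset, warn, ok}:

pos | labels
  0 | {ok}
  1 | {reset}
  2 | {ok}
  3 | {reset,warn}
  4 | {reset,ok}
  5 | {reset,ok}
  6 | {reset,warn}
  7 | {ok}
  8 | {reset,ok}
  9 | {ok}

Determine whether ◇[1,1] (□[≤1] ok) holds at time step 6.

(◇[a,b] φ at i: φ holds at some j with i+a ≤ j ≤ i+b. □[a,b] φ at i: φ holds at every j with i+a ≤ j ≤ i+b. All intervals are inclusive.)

Check □[≤1] ok at each j in [7,7]:
  j=7: holds on [7,8]
Found at j=7 → formula holds.

Yes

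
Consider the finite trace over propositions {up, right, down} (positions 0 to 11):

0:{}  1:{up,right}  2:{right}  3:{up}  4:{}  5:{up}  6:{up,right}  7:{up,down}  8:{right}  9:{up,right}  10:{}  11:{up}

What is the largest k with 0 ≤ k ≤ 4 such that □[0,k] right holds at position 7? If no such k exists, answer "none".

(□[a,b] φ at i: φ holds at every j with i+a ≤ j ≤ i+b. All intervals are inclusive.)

none

right must hold from j=7 onward; find where it first fails.
  j=7: fails → no k works.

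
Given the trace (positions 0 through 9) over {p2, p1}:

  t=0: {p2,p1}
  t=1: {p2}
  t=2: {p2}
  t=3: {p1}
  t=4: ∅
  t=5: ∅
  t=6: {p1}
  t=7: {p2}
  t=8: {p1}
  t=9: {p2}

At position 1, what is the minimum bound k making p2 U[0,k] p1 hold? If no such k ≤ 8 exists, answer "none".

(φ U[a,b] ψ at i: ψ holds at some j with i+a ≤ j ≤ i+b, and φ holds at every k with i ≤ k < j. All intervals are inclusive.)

Need earliest j ≥ 1 with p1, and p2 at every k in [1,j-1].
  j=1: rhs fails.
  j=2: rhs fails.
  j=3: rhs holds; lhs holds on [1,2]. k = 2.

2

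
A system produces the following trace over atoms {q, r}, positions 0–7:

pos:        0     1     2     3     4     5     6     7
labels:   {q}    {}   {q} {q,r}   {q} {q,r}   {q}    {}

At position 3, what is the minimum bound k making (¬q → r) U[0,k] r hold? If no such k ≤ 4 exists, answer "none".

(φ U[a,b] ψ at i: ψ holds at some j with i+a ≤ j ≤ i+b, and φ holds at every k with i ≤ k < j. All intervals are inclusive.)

0

Need earliest j ≥ 3 with r, and (¬q → r) at every k in [3,j-1].
  j=3: rhs holds (empty prefix). k = 0.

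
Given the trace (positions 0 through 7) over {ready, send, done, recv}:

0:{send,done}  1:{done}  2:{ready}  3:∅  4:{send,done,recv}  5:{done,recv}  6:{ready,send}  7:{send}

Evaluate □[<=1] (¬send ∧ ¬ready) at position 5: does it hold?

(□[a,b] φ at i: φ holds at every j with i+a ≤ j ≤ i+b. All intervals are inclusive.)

No

Check (¬send ∧ ¬ready) at every j in [5,6]:
  j=5: true
  j=6: false
Fails at j=6 → formula fails.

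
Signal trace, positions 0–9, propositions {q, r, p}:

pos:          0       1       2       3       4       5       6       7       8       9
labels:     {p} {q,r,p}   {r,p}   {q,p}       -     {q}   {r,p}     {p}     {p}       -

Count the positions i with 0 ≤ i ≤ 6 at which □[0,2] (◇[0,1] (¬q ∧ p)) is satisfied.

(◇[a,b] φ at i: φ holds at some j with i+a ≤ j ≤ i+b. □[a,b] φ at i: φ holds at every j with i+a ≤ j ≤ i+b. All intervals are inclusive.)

3

Evaluate at each i in [0,6]:
  i=0: ✓ (all of [0,2])
  i=1: ✗ (fails at j=3)
  i=2: ✗ (fails at j=3)
  i=3: ✗ (fails at j=3)
  i=4: ✗ (fails at j=4)
  i=5: ✓ (all of [5,7])
  i=6: ✓ (all of [6,8])
Positions where it holds: {0, 5, 6} → 3.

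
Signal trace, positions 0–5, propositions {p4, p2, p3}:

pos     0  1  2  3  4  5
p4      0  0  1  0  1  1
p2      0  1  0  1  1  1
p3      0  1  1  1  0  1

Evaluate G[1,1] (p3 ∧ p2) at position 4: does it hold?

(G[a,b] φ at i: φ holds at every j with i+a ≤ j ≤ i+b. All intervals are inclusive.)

Check (p3 ∧ p2) at every j in [5,5]:
  j=5: true
All positions satisfy it → formula holds.

Yes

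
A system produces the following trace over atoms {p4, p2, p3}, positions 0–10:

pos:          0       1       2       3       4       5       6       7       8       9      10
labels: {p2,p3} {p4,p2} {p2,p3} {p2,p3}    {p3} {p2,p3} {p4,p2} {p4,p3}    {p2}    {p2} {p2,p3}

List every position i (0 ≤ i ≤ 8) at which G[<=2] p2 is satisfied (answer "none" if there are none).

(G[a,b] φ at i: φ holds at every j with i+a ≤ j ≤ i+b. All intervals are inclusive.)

0, 1, 8

Evaluate at each i in [0,8]:
  i=0: ✓ (all of [0,2])
  i=1: ✓ (all of [1,3])
  i=2: ✗ (fails at j=4)
  i=3: ✗ (fails at j=4)
  i=4: ✗ (fails at j=4)
  i=5: ✗ (fails at j=7)
  i=6: ✗ (fails at j=7)
  i=7: ✗ (fails at j=7)
  i=8: ✓ (all of [8,10])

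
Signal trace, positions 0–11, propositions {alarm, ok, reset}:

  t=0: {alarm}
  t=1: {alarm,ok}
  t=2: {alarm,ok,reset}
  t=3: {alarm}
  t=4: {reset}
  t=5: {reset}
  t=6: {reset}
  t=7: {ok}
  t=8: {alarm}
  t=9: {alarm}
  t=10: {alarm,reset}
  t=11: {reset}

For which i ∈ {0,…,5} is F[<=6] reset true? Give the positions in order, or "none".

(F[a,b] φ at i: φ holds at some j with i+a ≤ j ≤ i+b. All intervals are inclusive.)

0, 1, 2, 3, 4, 5

Evaluate at each i in [0,5]:
  i=0: ✓ (witness j=2)
  i=1: ✓ (witness j=2)
  i=2: ✓ (witness j=2)
  i=3: ✓ (witness j=4)
  i=4: ✓ (witness j=4)
  i=5: ✓ (witness j=5)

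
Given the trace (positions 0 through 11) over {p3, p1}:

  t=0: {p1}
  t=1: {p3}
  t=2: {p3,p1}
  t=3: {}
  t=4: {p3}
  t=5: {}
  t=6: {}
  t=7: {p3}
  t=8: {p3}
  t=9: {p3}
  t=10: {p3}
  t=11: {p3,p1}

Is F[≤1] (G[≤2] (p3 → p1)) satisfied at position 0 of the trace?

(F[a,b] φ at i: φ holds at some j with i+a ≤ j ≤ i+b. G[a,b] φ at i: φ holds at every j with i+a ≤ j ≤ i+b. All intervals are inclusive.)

Check G[≤2] (p3 → p1) at each j in [0,1]:
  j=0: fails at 1
  j=1: fails at 1
No position in the window satisfies it → formula fails.

False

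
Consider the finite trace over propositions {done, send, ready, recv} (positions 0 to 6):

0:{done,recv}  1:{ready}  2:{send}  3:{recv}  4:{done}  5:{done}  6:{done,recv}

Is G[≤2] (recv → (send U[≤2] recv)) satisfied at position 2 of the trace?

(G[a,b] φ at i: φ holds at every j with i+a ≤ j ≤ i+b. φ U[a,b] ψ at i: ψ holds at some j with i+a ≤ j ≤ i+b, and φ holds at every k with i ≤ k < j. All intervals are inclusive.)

Holds

Check (recv → (send U[≤2] recv)) at every j in [2,4]:
  j=2: antecedent false → ✓
  j=3: antecedent true; consequent holds → ✓
  j=4: antecedent false → ✓
All positions satisfy it → formula holds.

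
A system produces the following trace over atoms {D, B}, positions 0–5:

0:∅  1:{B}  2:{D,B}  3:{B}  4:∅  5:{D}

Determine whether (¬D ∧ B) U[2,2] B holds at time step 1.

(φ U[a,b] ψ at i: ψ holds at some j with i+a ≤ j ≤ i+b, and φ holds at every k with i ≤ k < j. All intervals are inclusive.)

Does not hold

Need some j in [3,3] with B, and (¬D ∧ B) at every k in [1,j-1].
  j=3: B holds, but (¬D ∧ B) fails at k=2 → not this j.
No j in the window works → until fails.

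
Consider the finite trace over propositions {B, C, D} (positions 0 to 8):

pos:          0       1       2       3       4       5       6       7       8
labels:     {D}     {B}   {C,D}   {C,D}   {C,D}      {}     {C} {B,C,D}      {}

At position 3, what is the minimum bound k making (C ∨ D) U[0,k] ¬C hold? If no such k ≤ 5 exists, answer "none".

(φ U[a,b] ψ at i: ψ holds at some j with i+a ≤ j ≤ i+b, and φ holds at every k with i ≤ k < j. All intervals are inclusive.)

2

Need earliest j ≥ 3 with ¬C, and (C ∨ D) at every k in [3,j-1].
  j=3: rhs fails.
  j=4: rhs fails.
  j=5: rhs holds; lhs holds on [3,4]. k = 2.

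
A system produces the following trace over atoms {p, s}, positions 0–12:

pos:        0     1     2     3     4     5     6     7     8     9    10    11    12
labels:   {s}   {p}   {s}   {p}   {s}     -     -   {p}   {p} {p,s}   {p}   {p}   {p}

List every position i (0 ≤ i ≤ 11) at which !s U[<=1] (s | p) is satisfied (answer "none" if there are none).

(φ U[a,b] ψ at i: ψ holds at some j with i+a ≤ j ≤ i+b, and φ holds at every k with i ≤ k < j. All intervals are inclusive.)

Evaluate at each i in [0,11]:
  i=0: ✓ (rhs at j=0)
  i=1: ✓ (rhs at j=1)
  i=2: ✓ (rhs at j=2)
  i=3: ✓ (rhs at j=3)
  i=4: ✓ (rhs at j=4)
  i=5: ✗ (no rhs in [5,6])
  i=6: ✓ (rhs at j=7; lhs holds on [6,6])
  i=7: ✓ (rhs at j=7)
  i=8: ✓ (rhs at j=8)
  i=9: ✓ (rhs at j=9)
  i=10: ✓ (rhs at j=10)
  i=11: ✓ (rhs at j=11)

0, 1, 2, 3, 4, 6, 7, 8, 9, 10, 11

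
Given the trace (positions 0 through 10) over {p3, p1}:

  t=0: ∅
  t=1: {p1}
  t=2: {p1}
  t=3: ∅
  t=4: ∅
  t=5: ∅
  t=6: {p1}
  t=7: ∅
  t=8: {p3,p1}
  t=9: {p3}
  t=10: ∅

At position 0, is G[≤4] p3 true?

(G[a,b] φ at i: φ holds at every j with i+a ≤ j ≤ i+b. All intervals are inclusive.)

No

Check p3 at every j in [0,4]:
  j=0: false
  j=1: false
  j=2: false
  j=3: false
  j=4: false
Fails at j=0 → formula fails.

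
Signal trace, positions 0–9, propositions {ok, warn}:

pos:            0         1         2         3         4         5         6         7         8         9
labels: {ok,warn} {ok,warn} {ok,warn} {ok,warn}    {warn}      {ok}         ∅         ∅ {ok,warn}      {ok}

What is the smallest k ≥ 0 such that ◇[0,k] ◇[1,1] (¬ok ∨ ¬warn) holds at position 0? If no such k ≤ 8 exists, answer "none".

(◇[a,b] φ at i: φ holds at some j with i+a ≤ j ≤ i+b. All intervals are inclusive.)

3

Scan j = 0,1,… for ◇[1,1] (¬ok ∨ ¬warn):
  j=0: fails
  j=1: fails
  j=2: fails
  j=3: holds
First hit at j=3, so smallest k = 3-0 = 3.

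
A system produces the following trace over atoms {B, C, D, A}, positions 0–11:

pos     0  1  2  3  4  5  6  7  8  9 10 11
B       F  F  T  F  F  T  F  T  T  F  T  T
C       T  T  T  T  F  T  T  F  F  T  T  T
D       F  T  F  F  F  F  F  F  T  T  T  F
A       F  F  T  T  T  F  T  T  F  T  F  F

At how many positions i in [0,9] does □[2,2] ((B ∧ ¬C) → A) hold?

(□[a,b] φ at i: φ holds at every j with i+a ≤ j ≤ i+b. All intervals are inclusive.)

9

Evaluate at each i in [0,9]:
  i=0: ✓ (all of [2,2])
  i=1: ✓ (all of [3,3])
  i=2: ✓ (all of [4,4])
  i=3: ✓ (all of [5,5])
  i=4: ✓ (all of [6,6])
  i=5: ✓ (all of [7,7])
  i=6: ✗ (fails at j=8)
  i=7: ✓ (all of [9,9])
  i=8: ✓ (all of [10,10])
  i=9: ✓ (all of [11,11])
Positions where it holds: {0, 1, 2, 3, 4, 5, 7, 8, 9} → 9.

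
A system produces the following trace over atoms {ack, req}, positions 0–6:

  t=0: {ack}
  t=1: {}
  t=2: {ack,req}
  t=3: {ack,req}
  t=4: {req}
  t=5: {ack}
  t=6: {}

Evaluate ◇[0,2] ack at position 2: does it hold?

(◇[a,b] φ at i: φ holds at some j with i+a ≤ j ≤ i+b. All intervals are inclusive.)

Check ack at each j in [2,4]:
  j=2: true
  j=3: true
  j=4: false
Found at j=2 → formula holds.

Yes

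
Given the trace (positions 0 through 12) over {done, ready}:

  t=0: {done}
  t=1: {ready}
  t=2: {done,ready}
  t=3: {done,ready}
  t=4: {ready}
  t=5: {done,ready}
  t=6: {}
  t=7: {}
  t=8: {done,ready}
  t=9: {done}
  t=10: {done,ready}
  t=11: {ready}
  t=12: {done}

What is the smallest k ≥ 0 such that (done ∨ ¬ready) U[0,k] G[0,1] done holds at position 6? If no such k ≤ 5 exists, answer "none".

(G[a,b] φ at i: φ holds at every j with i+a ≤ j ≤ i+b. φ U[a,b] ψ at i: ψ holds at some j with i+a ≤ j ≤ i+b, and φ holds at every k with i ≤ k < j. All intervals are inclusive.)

2

Need earliest j ≥ 6 with G[0,1] done, and (done ∨ ¬ready) at every k in [6,j-1].
  j=6: rhs fails.
  j=7: rhs fails.
  j=8: rhs holds; lhs holds on [6,7]. k = 2.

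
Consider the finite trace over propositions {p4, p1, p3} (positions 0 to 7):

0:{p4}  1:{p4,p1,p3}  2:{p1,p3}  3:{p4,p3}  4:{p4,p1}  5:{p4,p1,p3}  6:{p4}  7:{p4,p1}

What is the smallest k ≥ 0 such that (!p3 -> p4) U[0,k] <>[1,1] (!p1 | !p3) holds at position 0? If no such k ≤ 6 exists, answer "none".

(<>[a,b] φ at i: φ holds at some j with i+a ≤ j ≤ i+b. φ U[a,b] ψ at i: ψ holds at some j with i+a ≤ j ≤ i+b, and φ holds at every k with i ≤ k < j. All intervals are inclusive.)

Need earliest j ≥ 0 with <>[1,1] (!p1 | !p3), and (!p3 -> p4) at every k in [0,j-1].
  j=0: rhs fails.
  j=1: rhs fails.
  j=2: rhs holds; lhs holds on [0,1]. k = 2.

2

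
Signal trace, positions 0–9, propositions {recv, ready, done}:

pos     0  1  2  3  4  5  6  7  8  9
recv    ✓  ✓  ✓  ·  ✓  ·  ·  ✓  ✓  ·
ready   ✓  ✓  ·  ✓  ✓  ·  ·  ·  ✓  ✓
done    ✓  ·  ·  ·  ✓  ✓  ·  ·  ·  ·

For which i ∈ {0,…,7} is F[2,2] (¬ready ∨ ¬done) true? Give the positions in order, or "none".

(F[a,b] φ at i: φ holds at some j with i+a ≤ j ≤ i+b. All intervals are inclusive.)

0, 1, 3, 4, 5, 6, 7

Evaluate at each i in [0,7]:
  i=0: ✓ (witness j=2)
  i=1: ✓ (witness j=3)
  i=2: ✗ (none in [4,4])
  i=3: ✓ (witness j=5)
  i=4: ✓ (witness j=6)
  i=5: ✓ (witness j=7)
  i=6: ✓ (witness j=8)
  i=7: ✓ (witness j=9)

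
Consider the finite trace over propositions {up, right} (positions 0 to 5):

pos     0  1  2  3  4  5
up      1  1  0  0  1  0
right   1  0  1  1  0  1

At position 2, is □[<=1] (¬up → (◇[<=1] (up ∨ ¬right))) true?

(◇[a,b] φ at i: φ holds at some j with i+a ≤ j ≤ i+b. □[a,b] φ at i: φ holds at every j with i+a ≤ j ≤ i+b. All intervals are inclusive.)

Does not hold

Check (¬up → (◇[<=1] (up ∨ ¬right))) at every j in [2,3]:
  j=2: antecedent true; consequent fails (none in [2,3]) → ✗
  j=3: antecedent true; consequent holds (witness at 4) → ✓
Fails at j=2 → formula fails.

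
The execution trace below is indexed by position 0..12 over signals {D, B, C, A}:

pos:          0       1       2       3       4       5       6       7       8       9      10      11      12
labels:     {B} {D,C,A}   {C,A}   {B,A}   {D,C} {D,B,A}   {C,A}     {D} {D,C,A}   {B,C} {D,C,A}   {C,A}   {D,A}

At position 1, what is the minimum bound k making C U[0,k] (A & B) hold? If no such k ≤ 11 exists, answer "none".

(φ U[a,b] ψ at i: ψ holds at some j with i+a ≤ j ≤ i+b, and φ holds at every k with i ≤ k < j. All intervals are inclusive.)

2

Need earliest j ≥ 1 with (A & B), and C at every k in [1,j-1].
  j=1: rhs fails.
  j=2: rhs fails.
  j=3: rhs holds; lhs holds on [1,2]. k = 2.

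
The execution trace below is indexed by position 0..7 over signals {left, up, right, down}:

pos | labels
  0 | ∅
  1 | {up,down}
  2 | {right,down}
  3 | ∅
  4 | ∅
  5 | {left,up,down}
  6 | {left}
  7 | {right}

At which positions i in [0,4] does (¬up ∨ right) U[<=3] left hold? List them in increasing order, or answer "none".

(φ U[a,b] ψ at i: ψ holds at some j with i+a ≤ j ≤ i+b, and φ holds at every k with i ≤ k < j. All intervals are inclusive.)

2, 3, 4

Evaluate at each i in [0,4]:
  i=0: ✗ (no rhs in [0,3])
  i=1: ✗ (no rhs in [1,4])
  i=2: ✓ (rhs at j=5; lhs holds on [2,4])
  i=3: ✓ (rhs at j=5; lhs holds on [3,4])
  i=4: ✓ (rhs at j=5; lhs holds on [4,4])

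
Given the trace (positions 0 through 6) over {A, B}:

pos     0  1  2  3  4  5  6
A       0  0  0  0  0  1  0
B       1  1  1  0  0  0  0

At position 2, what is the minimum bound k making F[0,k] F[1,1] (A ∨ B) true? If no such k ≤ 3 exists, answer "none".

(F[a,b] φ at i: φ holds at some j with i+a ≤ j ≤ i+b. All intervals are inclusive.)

2

Scan j = 2,3,… for F[1,1] (A ∨ B):
  j=2: fails
  j=3: fails
  j=4: holds
First hit at j=4, so smallest k = 4-2 = 2.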